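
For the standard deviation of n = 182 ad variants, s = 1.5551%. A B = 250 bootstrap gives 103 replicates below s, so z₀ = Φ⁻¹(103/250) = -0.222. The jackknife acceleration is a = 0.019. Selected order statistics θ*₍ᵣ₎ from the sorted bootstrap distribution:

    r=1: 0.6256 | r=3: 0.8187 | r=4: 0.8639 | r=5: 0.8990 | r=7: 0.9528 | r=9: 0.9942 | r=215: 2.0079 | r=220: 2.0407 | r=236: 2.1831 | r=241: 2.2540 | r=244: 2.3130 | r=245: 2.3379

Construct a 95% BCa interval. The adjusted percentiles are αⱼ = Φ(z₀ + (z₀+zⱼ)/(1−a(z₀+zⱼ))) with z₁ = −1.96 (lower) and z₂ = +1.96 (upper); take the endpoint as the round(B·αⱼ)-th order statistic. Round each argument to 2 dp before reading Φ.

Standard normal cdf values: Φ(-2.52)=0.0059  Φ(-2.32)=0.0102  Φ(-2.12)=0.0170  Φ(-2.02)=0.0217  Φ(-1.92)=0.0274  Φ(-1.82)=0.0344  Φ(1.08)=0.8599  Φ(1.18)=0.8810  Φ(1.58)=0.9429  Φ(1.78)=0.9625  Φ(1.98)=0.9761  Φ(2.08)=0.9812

(0.8187, 2.1831)

Lower: z₀ + z₁ = -0.222 + (-1.960) = -2.182; 1 − a(z₀+z₁) = 1 − (0.019)(-2.182) = 1.0415; argument = -0.222 + (-2.182)/1.0415 = -2.3171 → -2.32.
α₁ = Φ(-2.32) = 0.0102; rank = round(250 × 0.0102) = 3; θ*₍3₎ = 0.8187.
Upper: z₀ + z₂ = 1.738; 1 − a(z₀+z₂) = 0.9670; argument = 1.5754 → 1.58; α₂ = 0.9429; rank = 236; θ*₍236₎ = 2.1831.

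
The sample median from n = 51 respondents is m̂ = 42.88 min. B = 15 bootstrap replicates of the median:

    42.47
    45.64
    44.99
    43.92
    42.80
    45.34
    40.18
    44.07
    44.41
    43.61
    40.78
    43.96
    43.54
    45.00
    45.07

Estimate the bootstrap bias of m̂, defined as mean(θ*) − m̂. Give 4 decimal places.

bias = +0.8387

mean(θ*) = (42.47 + 45.64 + 44.99 + 43.92 + 42.80 + 45.34 + 40.18 + 44.07 + 44.41 + 43.61 + 40.78 + 43.96 + 43.54 + 45.00 + 45.07) / 15 = 43.71867
bias = 43.71867 − 42.88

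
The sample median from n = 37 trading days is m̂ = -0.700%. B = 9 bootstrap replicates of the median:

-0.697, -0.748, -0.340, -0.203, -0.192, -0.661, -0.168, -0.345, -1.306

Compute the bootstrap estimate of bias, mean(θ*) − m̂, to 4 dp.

mean(θ*) = ((-0.697) + (-0.748) + (-0.340) + (-0.203) + (-0.192) + (-0.661) + (-0.168) + (-0.345) + (-1.306)) / 9 = -0.51778
bias = -0.51778 − -0.700

bias = +0.1822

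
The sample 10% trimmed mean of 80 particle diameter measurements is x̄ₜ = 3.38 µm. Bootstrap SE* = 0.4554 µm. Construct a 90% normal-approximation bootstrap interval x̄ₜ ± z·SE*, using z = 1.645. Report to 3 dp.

(2.631, 4.129)

Margin = 1.645 × 0.4554 = 0.7491
Interval: 3.38 ± 0.7491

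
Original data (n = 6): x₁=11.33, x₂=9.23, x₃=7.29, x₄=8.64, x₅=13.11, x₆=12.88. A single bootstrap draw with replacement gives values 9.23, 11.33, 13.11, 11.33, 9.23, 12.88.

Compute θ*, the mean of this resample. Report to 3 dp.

θ* = 11.185

Mean = (9.23 + 11.33 + 13.11 + 11.33 + 9.23 + 12.88) / 6 = 67.110 / 6 = 11.185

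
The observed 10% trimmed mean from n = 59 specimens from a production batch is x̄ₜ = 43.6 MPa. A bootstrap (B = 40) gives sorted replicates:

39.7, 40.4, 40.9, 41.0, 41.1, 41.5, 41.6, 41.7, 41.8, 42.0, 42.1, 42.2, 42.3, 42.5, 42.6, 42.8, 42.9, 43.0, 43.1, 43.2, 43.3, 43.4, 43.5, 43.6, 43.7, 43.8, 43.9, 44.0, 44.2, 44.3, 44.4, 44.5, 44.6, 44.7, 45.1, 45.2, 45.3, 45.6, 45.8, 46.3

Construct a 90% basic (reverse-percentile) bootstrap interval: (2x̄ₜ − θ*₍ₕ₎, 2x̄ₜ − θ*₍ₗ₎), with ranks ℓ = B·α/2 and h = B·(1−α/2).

(41.6, 46.8)

Percentile endpoints at ranks 2 and 38: θ*₍2₎ = 40.4, θ*₍38₎ = 45.6.
Basic interval reflects these around x̄ₜ:
  lower = 2 × 43.6 − 45.6 = 41.6
  upper = 2 × 43.6 − 40.4 = 46.8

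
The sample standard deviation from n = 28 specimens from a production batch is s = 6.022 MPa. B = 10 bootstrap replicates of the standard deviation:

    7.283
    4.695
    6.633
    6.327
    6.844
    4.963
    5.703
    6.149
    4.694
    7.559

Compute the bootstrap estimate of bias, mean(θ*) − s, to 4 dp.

bias = +0.0630

mean(θ*) = (7.283 + 4.695 + 6.633 + 6.327 + 6.844 + 4.963 + 5.703 + 6.149 + 4.694 + 7.559) / 10 = 6.08500
bias = 6.08500 − 6.022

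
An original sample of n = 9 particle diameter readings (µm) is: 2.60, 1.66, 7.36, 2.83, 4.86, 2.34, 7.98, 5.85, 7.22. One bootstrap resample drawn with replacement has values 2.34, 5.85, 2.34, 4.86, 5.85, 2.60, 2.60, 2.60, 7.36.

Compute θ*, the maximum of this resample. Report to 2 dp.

Maximum = 7.36

θ* = 7.36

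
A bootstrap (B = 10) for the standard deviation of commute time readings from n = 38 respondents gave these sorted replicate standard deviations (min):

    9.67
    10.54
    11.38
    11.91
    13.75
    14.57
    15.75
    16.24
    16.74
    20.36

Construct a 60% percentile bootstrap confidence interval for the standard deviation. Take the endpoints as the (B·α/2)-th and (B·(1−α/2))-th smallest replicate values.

(10.54, 16.24)

α = 0.40; lower rank = 10 × 0.200 = 2; upper rank = 10 × 0.800 = 8.
The 2nd smallest replicate is 10.54; the 8th is 16.24.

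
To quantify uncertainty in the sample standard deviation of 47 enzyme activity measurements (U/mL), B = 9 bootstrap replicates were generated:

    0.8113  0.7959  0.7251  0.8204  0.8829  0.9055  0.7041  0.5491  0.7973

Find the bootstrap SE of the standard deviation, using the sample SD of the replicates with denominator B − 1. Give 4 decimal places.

SE* = 0.1069

Bootstrap SE is the standard deviation of the 9 replicate standard deviations.
Mean of replicates: (0.8113 + 0.7959 + 0.7251 + 0.8204 + 0.8829 + 0.9055 + 0.7041 + 0.5491 + 0.7973) / 9 = 6.991600 / 9 = 0.776844
Sum of squared deviations: (+0.034456)² + (+0.019056)² + (−0.051744)² + (+0.043556)² + (+0.106056)² + (+0.128656)² + (−0.072744)² + (−0.227744)² + (+0.020456)² = 0.091503
Variance = 0.091503 / 8 = 0.011438
SE* = √0.011438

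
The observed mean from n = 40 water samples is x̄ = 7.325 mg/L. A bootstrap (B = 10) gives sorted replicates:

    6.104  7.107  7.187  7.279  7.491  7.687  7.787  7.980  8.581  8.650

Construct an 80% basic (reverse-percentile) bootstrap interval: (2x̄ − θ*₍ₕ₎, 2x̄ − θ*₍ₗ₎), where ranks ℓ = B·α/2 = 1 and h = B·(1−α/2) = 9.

(6.069, 8.546)

Percentile endpoints at ranks 1 and 9: θ*₍1₎ = 6.104, θ*₍9₎ = 8.581.
Basic interval reflects these around x̄:
  lower = 2 × 7.325 − 8.581 = 6.069
  upper = 2 × 7.325 − 6.104 = 8.546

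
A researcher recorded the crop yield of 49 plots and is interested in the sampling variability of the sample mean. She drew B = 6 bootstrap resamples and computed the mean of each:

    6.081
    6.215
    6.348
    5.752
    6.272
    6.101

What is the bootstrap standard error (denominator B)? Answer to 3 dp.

SE* = 0.192

Bootstrap SE is the standard deviation of the 6 replicate means.
Mean of replicates: (6.081 + 6.215 + 6.348 + 5.752 + 6.272 + 6.101) / 6 = 36.7690 / 6 = 6.1282
Sum of squared deviations: (−0.0472)² + (+0.0868)² + (+0.2198)² + (−0.3762)² + (+0.1438)² + (−0.0272)² = 0.2210
Variance = 0.2210 / 6 = 0.0368
SE* = √0.0368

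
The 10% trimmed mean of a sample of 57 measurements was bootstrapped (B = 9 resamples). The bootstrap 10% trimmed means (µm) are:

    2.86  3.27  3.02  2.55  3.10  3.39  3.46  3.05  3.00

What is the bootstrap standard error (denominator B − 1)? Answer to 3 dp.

Bootstrap SE is the standard deviation of the 9 replicate 10% trimmed means.
Mean of replicates: (2.86 + 3.27 + 3.02 + 2.55 + 3.10 + 3.39 + 3.46 + 3.05 + 3.00) / 9 = 27.7000 / 9 = 3.0778
Sum of squared deviations: (−0.2178)² + (+0.1922)² + (−0.0578)² + (−0.5278)² + (+0.0222)² + (+0.3122)² + (+0.3822)² + (−0.0278)² + (−0.0778)² = 0.6172
Variance = 0.6172 / 8 = 0.0771
SE* = √0.0771

SE* = 0.278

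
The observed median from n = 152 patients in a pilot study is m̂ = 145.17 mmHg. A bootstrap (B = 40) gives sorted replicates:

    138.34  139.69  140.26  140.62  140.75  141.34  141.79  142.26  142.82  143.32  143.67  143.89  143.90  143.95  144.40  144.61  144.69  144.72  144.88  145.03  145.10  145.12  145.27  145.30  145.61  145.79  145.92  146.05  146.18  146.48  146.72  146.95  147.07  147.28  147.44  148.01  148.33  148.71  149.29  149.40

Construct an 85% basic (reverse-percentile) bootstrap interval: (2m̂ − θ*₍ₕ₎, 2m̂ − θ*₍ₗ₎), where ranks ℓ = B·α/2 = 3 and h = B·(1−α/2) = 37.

(142.01, 150.08)

Percentile endpoints at ranks 3 and 37: θ*₍3₎ = 140.26, θ*₍37₎ = 148.33.
Basic interval reflects these around m̂:
  lower = 2 × 145.17 − 148.33 = 142.01
  upper = 2 × 145.17 − 140.26 = 150.08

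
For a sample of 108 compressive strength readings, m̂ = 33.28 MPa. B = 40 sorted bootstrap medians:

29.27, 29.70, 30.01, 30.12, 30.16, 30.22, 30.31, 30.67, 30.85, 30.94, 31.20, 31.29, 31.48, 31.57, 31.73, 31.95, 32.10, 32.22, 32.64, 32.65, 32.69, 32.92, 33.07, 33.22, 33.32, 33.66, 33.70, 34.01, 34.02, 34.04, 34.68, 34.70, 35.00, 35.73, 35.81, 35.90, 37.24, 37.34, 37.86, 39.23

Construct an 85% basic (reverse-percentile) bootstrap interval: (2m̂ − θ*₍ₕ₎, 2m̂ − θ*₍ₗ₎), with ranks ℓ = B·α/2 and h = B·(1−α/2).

Percentile endpoints at ranks 3 and 37: θ*₍3₎ = 30.01, θ*₍37₎ = 37.24.
Basic interval reflects these around m̂:
  lower = 2 × 33.28 − 37.24 = 29.32
  upper = 2 × 33.28 − 30.01 = 36.55

(29.32, 36.55)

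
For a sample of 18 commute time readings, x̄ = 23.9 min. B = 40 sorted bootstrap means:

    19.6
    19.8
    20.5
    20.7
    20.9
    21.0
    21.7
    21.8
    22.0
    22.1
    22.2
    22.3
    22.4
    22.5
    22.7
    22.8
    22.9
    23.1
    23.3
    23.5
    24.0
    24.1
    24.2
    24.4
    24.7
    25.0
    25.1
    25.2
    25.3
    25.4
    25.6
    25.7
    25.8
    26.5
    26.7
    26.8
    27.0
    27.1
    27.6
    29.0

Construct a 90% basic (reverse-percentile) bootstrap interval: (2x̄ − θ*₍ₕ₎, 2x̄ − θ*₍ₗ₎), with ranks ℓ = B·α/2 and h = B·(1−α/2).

Percentile endpoints at ranks 2 and 38: θ*₍2₎ = 19.8, θ*₍38₎ = 27.1.
Basic interval reflects these around x̄:
  lower = 2 × 23.9 − 27.1 = 20.7
  upper = 2 × 23.9 − 19.8 = 28.0

(20.7, 28.0)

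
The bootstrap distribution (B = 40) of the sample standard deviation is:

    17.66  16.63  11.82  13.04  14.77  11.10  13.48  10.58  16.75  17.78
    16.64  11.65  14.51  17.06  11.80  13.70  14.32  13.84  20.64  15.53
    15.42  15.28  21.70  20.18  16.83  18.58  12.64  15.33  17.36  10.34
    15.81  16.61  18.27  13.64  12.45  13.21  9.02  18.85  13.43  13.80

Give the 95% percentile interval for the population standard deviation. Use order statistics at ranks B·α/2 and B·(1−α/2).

Sorted replicates: 9.02, 10.34, 10.58, 11.10, 11.65, 11.80, 11.82, 12.45, 12.64, 13.04, 13.21, 13.43, 13.48, 13.64, 13.70, 13.80, 13.84, 14.32, 14.51, 14.77, 15.28, 15.33, 15.42, 15.53, 15.81, 16.61, 16.63, 16.64, 16.75, 16.83, 17.06, 17.36, 17.66, 17.78, 18.27, 18.58, 18.85, 20.18, 20.64, 21.70
α = 0.05; lower rank = 40 × 0.025 = 1; upper rank = 40 × 0.975 = 39.
The 1st smallest replicate is 9.02; the 39th is 20.64.

(9.02, 20.64)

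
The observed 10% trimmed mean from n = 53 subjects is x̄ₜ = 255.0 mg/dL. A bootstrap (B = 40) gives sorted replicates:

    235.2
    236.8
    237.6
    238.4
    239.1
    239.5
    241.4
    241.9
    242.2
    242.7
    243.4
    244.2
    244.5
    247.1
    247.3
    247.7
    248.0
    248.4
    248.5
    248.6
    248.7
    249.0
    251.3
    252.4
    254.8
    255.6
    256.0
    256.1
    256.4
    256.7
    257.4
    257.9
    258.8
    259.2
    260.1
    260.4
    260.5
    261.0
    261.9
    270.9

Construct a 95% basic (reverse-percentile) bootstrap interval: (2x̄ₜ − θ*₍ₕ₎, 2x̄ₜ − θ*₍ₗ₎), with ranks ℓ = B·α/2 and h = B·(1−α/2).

Percentile endpoints at ranks 1 and 39: θ*₍1₎ = 235.2, θ*₍39₎ = 261.9.
Basic interval reflects these around x̄ₜ:
  lower = 2 × 255.0 − 261.9 = 248.1
  upper = 2 × 255.0 − 235.2 = 274.8

(248.1, 274.8)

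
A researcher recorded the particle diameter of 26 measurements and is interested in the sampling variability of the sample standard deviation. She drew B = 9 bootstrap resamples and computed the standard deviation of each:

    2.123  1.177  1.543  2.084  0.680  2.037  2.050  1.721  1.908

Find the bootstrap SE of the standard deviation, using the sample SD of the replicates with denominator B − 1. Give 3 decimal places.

Bootstrap SE is the standard deviation of the 9 replicate standard deviations.
Mean of replicates: (2.123 + 1.177 + 1.543 + 2.084 + 0.680 + 2.037 + 2.050 + 1.721 + 1.908) / 9 = 15.3230 / 9 = 1.7026
Sum of squared deviations: (+0.4204)² + (−0.5256)² + (−0.1596)² + (+0.3814)² + (−1.0226)² + (+0.3344)² + (+0.3474)² + (+0.0184)² + (+0.2054)² = 1.9447
Variance = 1.9447 / 8 = 0.2431
SE* = √0.2431

SE* = 0.493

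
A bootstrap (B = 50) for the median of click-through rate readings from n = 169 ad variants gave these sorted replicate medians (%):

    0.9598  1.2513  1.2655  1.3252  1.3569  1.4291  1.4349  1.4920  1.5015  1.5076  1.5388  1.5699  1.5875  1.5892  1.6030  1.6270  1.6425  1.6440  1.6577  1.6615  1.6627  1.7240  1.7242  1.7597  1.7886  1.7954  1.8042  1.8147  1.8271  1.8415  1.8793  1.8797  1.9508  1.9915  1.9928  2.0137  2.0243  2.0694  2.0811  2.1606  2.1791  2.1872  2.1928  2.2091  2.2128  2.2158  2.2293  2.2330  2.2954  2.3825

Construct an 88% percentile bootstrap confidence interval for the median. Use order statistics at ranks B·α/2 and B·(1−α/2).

α = 0.12; lower rank = 50 × 0.060 = 3; upper rank = 50 × 0.940 = 47.
The 3rd smallest replicate is 1.2655; the 47th is 2.2293.

(1.2655, 2.2293)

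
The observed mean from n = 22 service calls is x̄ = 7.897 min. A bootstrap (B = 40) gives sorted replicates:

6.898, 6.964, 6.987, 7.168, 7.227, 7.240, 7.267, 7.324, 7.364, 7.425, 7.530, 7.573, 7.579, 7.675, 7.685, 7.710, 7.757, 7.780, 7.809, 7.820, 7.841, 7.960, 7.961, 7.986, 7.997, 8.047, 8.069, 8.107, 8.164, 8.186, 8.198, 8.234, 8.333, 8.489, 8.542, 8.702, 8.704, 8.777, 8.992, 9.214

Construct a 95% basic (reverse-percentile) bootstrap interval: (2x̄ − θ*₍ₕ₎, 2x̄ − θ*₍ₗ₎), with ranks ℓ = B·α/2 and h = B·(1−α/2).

(6.802, 8.896)

Percentile endpoints at ranks 1 and 39: θ*₍1₎ = 6.898, θ*₍39₎ = 8.992.
Basic interval reflects these around x̄:
  lower = 2 × 7.897 − 8.992 = 6.802
  upper = 2 × 7.897 − 6.898 = 8.896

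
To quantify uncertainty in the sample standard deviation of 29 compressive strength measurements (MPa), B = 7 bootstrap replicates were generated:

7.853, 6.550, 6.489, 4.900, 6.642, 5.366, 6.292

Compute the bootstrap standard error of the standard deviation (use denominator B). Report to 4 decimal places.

Bootstrap SE is the standard deviation of the 7 replicate standard deviations.
Mean of replicates: (7.853 + 6.550 + 6.489 + 4.900 + 6.642 + 5.366 + 6.292) / 7 = 44.09200 / 7 = 6.29886
Sum of squared deviations: (+1.55414)² + (+0.25114)² + (+0.19014)² + (−1.39886)² + (+0.34314)² + (−0.93286)² + (−0.00686)² = 5.45940
Variance = 5.45940 / 7 = 0.77991
SE* = √0.77991

SE* = 0.8831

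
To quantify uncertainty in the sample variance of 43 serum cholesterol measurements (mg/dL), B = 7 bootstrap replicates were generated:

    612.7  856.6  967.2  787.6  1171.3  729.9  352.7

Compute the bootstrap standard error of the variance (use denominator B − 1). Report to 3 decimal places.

Bootstrap SE is the standard deviation of the 7 replicate variances.
Mean of replicates: (612.7 + 856.6 + 967.2 + 787.6 + 1171.3 + 729.9 + 352.7) / 7 = 5478.0000 / 7 = 782.5714
Sum of squared deviations: (−169.8714)² + (+74.0286)² + (+184.6286)² + (+5.0286)² + (+388.7286)² + (−52.6714)² + (−429.8714)² = 407123.1543
Variance = 407123.1543 / 6 = 67853.8590
SE* = √67853.8590

SE* = 260.488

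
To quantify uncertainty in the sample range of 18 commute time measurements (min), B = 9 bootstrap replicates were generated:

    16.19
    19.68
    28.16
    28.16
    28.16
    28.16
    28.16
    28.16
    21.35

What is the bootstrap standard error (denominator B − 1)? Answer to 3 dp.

SE* = 4.730

Bootstrap SE is the standard deviation of the 9 replicate ranges.
Mean of replicates: (16.19 + 19.68 + 28.16 + 28.16 + 28.16 + 28.16 + 28.16 + 28.16 + 21.35) / 9 = 226.1800 / 9 = 25.1311
Sum of squared deviations: (−8.9411)² + (−5.4511)² + (+3.0289)² + (+3.0289)² + (+3.0289)² + (+3.0289)² + (+3.0289)² + (+3.0289)² + (−3.7811)² = 178.9999
Variance = 178.9999 / 8 = 22.3750
SE* = √22.3750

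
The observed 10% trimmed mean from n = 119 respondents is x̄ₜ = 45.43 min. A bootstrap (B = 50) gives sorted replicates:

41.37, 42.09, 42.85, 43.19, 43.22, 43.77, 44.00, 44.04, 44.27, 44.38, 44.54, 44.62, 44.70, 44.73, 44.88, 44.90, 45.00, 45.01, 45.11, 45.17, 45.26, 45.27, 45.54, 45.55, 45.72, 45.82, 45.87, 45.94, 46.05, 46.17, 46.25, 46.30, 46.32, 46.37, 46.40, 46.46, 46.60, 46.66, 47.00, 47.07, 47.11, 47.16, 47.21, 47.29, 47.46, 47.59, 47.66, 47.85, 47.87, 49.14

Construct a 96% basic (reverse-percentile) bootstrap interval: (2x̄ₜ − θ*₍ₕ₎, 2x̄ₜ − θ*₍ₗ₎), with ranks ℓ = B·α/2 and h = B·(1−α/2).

(42.99, 49.49)

Percentile endpoints at ranks 1 and 49: θ*₍1₎ = 41.37, θ*₍49₎ = 47.87.
Basic interval reflects these around x̄ₜ:
  lower = 2 × 45.43 − 47.87 = 42.99
  upper = 2 × 45.43 − 41.37 = 49.49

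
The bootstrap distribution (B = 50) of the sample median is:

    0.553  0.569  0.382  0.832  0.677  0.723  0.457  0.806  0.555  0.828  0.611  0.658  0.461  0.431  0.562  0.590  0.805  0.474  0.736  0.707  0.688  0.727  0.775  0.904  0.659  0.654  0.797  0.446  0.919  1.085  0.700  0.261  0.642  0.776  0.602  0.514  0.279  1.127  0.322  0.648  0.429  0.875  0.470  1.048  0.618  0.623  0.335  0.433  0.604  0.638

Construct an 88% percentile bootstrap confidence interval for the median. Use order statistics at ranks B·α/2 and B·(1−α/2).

Sorted replicates: 0.261, 0.279, 0.322, 0.335, 0.382, 0.429, 0.431, 0.433, 0.446, 0.457, 0.461, 0.470, 0.474, 0.514, 0.553, 0.555, 0.562, 0.569, 0.590, 0.602, 0.604, 0.611, 0.618, 0.623, 0.638, 0.642, 0.648, 0.654, 0.658, 0.659, 0.677, 0.688, 0.700, 0.707, 0.723, 0.727, 0.736, 0.775, 0.776, 0.797, 0.805, 0.806, 0.828, 0.832, 0.875, 0.904, 0.919, 1.048, 1.085, 1.127
α = 0.12; lower rank = 50 × 0.060 = 3; upper rank = 50 × 0.940 = 47.
The 3rd smallest replicate is 0.322; the 47th is 0.919.

(0.322, 0.919)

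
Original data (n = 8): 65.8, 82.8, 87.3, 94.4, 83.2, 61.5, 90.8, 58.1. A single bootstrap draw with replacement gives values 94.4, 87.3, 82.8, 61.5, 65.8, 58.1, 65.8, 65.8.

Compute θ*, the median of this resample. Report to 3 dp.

θ* = 65.800

Sorted: 58.1, 61.5, 65.8, 65.8, 65.8, 82.8, 87.3, 94.4
Median = average of the two middle values = 65.800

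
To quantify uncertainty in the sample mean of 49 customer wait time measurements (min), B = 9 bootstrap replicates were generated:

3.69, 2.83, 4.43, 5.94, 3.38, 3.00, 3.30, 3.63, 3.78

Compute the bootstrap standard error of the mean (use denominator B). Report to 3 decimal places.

SE* = 0.883

Bootstrap SE is the standard deviation of the 9 replicate means.
Mean of replicates: (3.69 + 2.83 + 4.43 + 5.94 + 3.38 + 3.00 + 3.30 + 3.63 + 3.78) / 9 = 33.9800 / 9 = 3.7756
Sum of squared deviations: (−0.0856)² + (−0.9456)² + (+0.6544)² + (+2.1644)² + (−0.3956)² + (−0.7756)² + (−0.4756)² + (−0.1456)² + (+0.0044)² = 7.0198
Variance = 7.0198 / 9 = 0.7800
SE* = √0.7800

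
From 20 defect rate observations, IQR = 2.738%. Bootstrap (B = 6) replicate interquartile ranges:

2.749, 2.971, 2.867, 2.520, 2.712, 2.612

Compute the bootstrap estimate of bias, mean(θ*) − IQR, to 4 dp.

bias = +0.0005

mean(θ*) = (2.749 + 2.971 + 2.867 + 2.520 + 2.712 + 2.612) / 6 = 2.73850
bias = 2.73850 − 2.738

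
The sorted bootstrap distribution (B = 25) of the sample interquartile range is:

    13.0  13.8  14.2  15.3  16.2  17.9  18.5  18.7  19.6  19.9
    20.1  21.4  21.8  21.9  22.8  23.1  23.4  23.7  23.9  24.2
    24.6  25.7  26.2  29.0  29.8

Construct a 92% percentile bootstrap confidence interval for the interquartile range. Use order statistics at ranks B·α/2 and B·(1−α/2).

α = 0.08; lower rank = 25 × 0.040 = 1; upper rank = 25 × 0.960 = 24.
The 1st smallest replicate is 13.0; the 24th is 29.0.

(13.0, 29.0)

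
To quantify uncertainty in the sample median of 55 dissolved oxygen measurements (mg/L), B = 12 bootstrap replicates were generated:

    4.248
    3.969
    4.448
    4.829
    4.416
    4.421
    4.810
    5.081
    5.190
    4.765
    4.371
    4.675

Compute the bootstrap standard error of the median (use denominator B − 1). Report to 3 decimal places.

Bootstrap SE is the standard deviation of the 12 replicate medians.
Mean of replicates: (4.248 + 3.969 + 4.448 + 4.829 + 4.416 + 4.421 + 4.810 + 5.081 + 5.190 + 4.765 + 4.371 + 4.675) / 12 = 55.2230 / 12 = 4.6019
Sum of squared deviations: (−0.3539)² + (−0.6329)² + (−0.1539)² + (+0.2271)² + (−0.1859)² + (−0.1809)² + (+0.2081)² + (+0.4791)² + (+0.5881)² + (+0.1631)² + (−0.2309)² + (+0.0731)² = 1.3723
Variance = 1.3723 / 11 = 0.1248
SE* = √0.1248

SE* = 0.353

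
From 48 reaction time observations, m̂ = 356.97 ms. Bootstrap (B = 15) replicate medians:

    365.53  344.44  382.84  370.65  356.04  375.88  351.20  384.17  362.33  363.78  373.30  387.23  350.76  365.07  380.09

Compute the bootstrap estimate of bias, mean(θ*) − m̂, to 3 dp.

bias = +10.584

mean(θ*) = (365.53 + 344.44 + 382.84 + 370.65 + 356.04 + 375.88 + 351.20 + 384.17 + 362.33 + 363.78 + 373.30 + 387.23 + 350.76 + 365.07 + 380.09) / 15 = 367.5540
bias = 367.5540 − 356.97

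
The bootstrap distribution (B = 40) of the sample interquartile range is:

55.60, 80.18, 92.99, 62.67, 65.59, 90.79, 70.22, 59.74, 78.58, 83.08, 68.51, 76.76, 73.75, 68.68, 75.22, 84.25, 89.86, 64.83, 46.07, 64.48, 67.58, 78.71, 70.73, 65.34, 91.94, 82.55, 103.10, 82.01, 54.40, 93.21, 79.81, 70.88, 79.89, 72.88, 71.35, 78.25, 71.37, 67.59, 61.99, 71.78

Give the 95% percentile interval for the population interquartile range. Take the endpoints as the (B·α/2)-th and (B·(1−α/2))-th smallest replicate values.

(46.07, 93.21)

Sorted replicates: 46.07, 54.40, 55.60, 59.74, 61.99, 62.67, 64.48, 64.83, 65.34, 65.59, 67.58, 67.59, 68.51, 68.68, 70.22, 70.73, 70.88, 71.35, 71.37, 71.78, 72.88, 73.75, 75.22, 76.76, 78.25, 78.58, 78.71, 79.81, 79.89, 80.18, 82.01, 82.55, 83.08, 84.25, 89.86, 90.79, 91.94, 92.99, 93.21, 103.10
α = 0.05; lower rank = 40 × 0.025 = 1; upper rank = 40 × 0.975 = 39.
The 1st smallest replicate is 46.07; the 39th is 93.21.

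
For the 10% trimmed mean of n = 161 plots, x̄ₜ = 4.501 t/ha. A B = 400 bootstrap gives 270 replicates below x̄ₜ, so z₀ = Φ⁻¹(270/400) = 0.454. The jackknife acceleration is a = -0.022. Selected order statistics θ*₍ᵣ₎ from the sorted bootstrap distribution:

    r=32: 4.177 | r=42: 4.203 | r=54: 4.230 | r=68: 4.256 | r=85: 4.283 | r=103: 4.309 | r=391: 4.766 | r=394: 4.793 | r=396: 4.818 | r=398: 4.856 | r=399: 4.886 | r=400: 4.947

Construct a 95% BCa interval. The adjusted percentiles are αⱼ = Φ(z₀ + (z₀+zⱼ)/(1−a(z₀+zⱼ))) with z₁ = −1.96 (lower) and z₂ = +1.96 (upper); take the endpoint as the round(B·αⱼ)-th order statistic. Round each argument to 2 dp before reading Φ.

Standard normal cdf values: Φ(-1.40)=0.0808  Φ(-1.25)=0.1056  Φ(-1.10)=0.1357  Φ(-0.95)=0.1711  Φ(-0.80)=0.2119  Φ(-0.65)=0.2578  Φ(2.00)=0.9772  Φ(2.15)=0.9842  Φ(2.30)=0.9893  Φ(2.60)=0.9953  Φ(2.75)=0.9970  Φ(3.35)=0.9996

(4.230, 4.886)

Lower: z₀ + z₁ = 0.454 + (-1.960) = -1.506; 1 − a(z₀+z₁) = 1 − (-0.022)(-1.506) = 0.9669; argument = 0.454 + (-1.506)/0.9669 = -1.1036 → -1.10.
α₁ = Φ(-1.10) = 0.1357; rank = round(400 × 0.1357) = 54; θ*₍54₎ = 4.230.
Upper: z₀ + z₂ = 2.414; 1 − a(z₀+z₂) = 1.0531; argument = 2.7463 → 2.75; α₂ = 0.9970; rank = 399; θ*₍399₎ = 4.886.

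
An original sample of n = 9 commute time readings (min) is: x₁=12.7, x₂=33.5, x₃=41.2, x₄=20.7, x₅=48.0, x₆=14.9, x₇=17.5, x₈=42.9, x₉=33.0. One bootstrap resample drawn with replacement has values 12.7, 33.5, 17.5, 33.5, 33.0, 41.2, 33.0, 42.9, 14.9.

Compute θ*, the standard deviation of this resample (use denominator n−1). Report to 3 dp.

θ* = 11.242

Mean = 29.1333; sum of squared deviations = 1011.1400
s² = 1011.1400 / 8 = 126.3925
s = √126.3925 = 11.242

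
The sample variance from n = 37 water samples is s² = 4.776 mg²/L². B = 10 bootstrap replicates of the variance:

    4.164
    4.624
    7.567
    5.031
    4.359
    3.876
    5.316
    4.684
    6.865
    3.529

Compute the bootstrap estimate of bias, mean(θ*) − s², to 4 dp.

mean(θ*) = (4.164 + 4.624 + 7.567 + 5.031 + 4.359 + 3.876 + 5.316 + 4.684 + 6.865 + 3.529) / 10 = 5.00150
bias = 5.00150 − 4.776

bias = +0.2255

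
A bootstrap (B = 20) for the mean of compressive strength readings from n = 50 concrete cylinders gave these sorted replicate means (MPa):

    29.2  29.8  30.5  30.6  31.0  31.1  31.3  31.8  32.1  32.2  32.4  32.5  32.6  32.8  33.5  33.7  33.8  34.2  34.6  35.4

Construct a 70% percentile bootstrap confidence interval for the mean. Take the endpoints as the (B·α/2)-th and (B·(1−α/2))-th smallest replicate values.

(30.5, 33.8)

α = 0.30; lower rank = 20 × 0.150 = 3; upper rank = 20 × 0.850 = 17.
The 3rd smallest replicate is 30.5; the 17th is 33.8.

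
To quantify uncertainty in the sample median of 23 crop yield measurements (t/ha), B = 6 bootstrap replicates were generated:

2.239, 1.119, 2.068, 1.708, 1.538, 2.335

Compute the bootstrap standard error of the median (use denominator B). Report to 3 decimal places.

SE* = 0.425

Bootstrap SE is the standard deviation of the 6 replicate medians.
Mean of replicates: (2.239 + 1.119 + 2.068 + 1.708 + 1.538 + 2.335) / 6 = 11.0070 / 6 = 1.8345
Sum of squared deviations: (+0.4045)² + (−0.7155)² + (+0.2335)² + (−0.1265)² + (−0.2965)² + (+0.5005)² = 1.0845
Variance = 1.0845 / 6 = 0.1807
SE* = √0.1807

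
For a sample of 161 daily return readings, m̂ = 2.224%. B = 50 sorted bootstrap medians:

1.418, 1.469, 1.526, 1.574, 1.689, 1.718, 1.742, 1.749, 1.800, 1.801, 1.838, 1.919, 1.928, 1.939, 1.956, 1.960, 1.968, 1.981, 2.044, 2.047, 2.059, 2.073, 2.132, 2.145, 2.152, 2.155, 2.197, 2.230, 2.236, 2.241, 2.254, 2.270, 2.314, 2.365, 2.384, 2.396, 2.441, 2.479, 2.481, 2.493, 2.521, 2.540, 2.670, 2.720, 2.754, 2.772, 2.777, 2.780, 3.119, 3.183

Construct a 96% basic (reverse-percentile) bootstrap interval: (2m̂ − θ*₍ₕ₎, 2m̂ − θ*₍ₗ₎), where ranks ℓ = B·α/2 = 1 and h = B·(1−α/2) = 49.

(1.329, 3.030)

Percentile endpoints at ranks 1 and 49: θ*₍1₎ = 1.418, θ*₍49₎ = 3.119.
Basic interval reflects these around m̂:
  lower = 2 × 2.224 − 3.119 = 1.329
  upper = 2 × 2.224 − 1.418 = 3.030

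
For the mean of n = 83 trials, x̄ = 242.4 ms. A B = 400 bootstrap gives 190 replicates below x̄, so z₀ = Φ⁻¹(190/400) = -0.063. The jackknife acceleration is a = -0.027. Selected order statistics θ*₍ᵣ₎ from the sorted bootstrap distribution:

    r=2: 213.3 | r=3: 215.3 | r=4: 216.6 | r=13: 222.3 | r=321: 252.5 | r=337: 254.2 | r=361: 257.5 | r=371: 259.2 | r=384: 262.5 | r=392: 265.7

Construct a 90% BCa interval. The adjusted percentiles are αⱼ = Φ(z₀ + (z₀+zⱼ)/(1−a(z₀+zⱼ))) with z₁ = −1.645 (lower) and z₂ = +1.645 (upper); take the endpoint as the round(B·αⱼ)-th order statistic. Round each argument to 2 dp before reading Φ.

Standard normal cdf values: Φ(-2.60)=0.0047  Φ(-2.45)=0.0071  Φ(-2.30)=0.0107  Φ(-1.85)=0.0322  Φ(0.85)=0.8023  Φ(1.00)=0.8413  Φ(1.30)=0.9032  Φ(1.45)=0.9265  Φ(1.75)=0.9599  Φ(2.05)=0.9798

(222.3, 259.2)

Lower: z₀ + z₁ = -0.063 + (-1.645) = -1.708; 1 − a(z₀+z₁) = 1 − (-0.027)(-1.708) = 0.9539; argument = -0.063 + (-1.708)/0.9539 = -1.8536 → -1.85.
α₁ = Φ(-1.85) = 0.0322; rank = round(400 × 0.0322) = 13; θ*₍13₎ = 222.3.
Upper: z₀ + z₂ = 1.582; 1 − a(z₀+z₂) = 1.0427; argument = 1.4542 → 1.45; α₂ = 0.9265; rank = 371; θ*₍371₎ = 259.2.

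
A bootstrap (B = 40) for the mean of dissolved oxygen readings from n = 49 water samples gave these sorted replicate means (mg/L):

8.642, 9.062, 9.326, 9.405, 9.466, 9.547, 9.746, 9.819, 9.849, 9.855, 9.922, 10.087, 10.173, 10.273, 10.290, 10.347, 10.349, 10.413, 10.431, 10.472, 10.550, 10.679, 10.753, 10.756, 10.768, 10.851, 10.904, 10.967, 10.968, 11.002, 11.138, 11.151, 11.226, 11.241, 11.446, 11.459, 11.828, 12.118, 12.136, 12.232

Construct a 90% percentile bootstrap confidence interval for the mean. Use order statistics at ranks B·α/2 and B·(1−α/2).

α = 0.10; lower rank = 40 × 0.050 = 2; upper rank = 40 × 0.950 = 38.
The 2nd smallest replicate is 9.062; the 38th is 12.118.

(9.062, 12.118)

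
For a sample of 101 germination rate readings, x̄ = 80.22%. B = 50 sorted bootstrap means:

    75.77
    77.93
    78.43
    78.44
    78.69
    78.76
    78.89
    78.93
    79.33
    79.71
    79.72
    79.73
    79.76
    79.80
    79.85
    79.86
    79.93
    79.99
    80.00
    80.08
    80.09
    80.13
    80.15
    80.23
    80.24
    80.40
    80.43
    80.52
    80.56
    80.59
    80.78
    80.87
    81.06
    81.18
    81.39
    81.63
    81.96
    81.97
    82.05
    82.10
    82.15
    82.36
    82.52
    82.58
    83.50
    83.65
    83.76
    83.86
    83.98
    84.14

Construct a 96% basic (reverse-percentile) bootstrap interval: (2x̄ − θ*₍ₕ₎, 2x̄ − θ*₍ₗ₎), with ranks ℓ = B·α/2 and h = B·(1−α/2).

Percentile endpoints at ranks 1 and 49: θ*₍1₎ = 75.77, θ*₍49₎ = 83.98.
Basic interval reflects these around x̄:
  lower = 2 × 80.22 − 83.98 = 76.46
  upper = 2 × 80.22 − 75.77 = 84.67

(76.46, 84.67)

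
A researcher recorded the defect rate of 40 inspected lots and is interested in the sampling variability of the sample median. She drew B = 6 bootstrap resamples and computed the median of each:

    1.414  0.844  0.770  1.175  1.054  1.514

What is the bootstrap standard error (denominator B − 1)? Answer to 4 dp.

SE* = 0.2991

Bootstrap SE is the standard deviation of the 6 replicate medians.
Mean of replicates: (1.414 + 0.844 + 0.770 + 1.175 + 1.054 + 1.514) / 6 = 6.77100 / 6 = 1.12850
Sum of squared deviations: (+0.28550)² + (−0.28450)² + (−0.35850)² + (+0.04650)² + (−0.07450)² + (+0.38550)² = 0.44730
Variance = 0.44730 / 5 = 0.08946
SE* = √0.08946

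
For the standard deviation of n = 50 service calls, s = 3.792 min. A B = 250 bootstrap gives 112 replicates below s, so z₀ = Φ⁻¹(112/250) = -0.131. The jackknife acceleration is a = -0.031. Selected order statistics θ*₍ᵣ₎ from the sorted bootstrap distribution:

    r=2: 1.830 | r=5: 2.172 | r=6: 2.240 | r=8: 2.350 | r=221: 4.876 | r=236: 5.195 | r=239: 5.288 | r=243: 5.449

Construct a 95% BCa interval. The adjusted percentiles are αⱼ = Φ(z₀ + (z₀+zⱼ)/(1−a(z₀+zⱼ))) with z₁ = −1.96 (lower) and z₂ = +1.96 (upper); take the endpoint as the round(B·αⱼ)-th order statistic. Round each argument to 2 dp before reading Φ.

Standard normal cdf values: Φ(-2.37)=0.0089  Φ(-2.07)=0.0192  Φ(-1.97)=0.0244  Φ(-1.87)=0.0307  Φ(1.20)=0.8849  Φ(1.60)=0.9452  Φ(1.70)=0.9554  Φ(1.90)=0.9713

(1.830, 5.195)

Lower: z₀ + z₁ = -0.131 + (-1.960) = -2.091; 1 − a(z₀+z₁) = 1 − (-0.031)(-2.091) = 0.9352; argument = -0.131 + (-2.091)/0.9352 = -2.3669 → -2.37.
α₁ = Φ(-2.37) = 0.0089; rank = round(250 × 0.0089) = 2; θ*₍2₎ = 1.830.
Upper: z₀ + z₂ = 1.829; 1 − a(z₀+z₂) = 1.0567; argument = 1.5999 → 1.60; α₂ = 0.9452; rank = 236; θ*₍236₎ = 5.195.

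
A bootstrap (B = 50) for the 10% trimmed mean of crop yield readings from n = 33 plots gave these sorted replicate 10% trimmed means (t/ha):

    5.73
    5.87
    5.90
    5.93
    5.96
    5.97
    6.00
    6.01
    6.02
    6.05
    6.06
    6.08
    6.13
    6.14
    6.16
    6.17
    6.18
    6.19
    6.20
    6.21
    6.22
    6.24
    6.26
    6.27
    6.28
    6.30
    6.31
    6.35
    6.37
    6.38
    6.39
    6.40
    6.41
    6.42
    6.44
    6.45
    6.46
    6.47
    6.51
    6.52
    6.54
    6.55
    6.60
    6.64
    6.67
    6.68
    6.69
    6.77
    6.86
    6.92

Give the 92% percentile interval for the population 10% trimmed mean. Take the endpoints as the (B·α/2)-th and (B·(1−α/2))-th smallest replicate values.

(5.87, 6.77)

α = 0.08; lower rank = 50 × 0.040 = 2; upper rank = 50 × 0.960 = 48.
The 2nd smallest replicate is 5.87; the 48th is 6.77.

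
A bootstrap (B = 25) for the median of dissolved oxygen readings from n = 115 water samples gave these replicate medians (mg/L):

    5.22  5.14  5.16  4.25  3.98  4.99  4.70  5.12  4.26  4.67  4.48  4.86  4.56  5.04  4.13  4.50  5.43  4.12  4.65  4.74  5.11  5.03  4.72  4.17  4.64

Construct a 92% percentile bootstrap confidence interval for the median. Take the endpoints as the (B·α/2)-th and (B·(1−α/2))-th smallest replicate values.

(3.98, 5.22)

Sorted replicates: 3.98, 4.12, 4.13, 4.17, 4.25, 4.26, 4.48, 4.50, 4.56, 4.64, 4.65, 4.67, 4.70, 4.72, 4.74, 4.86, 4.99, 5.03, 5.04, 5.11, 5.12, 5.14, 5.16, 5.22, 5.43
α = 0.08; lower rank = 25 × 0.040 = 1; upper rank = 25 × 0.960 = 24.
The 1st smallest replicate is 3.98; the 24th is 5.22.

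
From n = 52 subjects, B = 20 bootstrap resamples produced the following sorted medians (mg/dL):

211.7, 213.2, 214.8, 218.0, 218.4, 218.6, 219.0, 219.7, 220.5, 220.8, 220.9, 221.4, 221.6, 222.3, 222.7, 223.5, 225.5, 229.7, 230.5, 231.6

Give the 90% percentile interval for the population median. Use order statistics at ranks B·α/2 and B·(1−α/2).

(211.7, 230.5)

α = 0.10; lower rank = 20 × 0.050 = 1; upper rank = 20 × 0.950 = 19.
The 1st smallest replicate is 211.7; the 19th is 230.5.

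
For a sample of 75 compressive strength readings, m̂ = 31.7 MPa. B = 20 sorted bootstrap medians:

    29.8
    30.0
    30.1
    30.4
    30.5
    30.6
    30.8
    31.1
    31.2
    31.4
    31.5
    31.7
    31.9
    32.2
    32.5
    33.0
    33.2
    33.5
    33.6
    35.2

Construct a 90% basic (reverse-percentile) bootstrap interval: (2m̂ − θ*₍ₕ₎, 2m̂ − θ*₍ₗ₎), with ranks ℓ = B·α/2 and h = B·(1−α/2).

Percentile endpoints at ranks 1 and 19: θ*₍1₎ = 29.8, θ*₍19₎ = 33.6.
Basic interval reflects these around m̂:
  lower = 2 × 31.7 − 33.6 = 29.8
  upper = 2 × 31.7 − 29.8 = 33.6

(29.8, 33.6)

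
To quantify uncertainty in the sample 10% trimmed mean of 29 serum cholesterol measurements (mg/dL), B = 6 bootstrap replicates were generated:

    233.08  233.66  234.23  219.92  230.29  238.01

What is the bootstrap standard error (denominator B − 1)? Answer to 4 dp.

SE* = 6.2056

Bootstrap SE is the standard deviation of the 6 replicate 10% trimmed means.
Mean of replicates: (233.08 + 233.66 + 234.23 + 219.92 + 230.29 + 238.01) / 6 = 1389.19000 / 6 = 231.53167
Sum of squared deviations: (+1.54833)² + (+2.12833)² + (+2.69833)² + (−11.61167)² + (−1.24167)² + (+6.47833)² = 192.54948
Variance = 192.54948 / 5 = 38.50990
SE* = √38.50990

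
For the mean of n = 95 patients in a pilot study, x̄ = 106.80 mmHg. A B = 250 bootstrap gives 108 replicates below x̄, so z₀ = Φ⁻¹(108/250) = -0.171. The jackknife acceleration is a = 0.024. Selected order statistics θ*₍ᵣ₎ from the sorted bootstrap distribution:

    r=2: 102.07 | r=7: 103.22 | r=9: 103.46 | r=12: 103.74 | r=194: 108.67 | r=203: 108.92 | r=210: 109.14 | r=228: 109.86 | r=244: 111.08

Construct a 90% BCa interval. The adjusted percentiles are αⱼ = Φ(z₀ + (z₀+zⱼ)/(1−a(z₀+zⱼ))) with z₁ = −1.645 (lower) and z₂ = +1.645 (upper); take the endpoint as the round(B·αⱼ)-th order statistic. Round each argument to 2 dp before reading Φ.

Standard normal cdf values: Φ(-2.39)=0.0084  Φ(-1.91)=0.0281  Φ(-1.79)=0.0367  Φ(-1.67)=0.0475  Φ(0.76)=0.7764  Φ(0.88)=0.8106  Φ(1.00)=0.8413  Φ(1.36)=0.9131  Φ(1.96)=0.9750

Lower: z₀ + z₁ = -0.171 + (-1.645) = -1.816; 1 − a(z₀+z₁) = 1 − (0.024)(-1.816) = 1.0436; argument = -0.171 + (-1.816)/1.0436 = -1.9112 → -1.91.
α₁ = Φ(-1.91) = 0.0281; rank = round(250 × 0.0281) = 7; θ*₍7₎ = 103.22.
Upper: z₀ + z₂ = 1.474; 1 − a(z₀+z₂) = 0.9646; argument = 1.3571 → 1.36; α₂ = 0.9131; rank = 228; θ*₍228₎ = 109.86.

(103.22, 109.86)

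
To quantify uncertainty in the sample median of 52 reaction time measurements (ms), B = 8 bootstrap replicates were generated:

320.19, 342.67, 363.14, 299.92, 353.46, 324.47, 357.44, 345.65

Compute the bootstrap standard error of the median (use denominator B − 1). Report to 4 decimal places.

Bootstrap SE is the standard deviation of the 8 replicate medians.
Mean of replicates: (320.19 + 342.67 + 363.14 + 299.92 + 353.46 + 324.47 + 357.44 + 345.65) / 8 = 2706.94000 / 8 = 338.36750
Sum of squared deviations: (−18.17750)² + (+4.30250)² + (+24.77250)² + (−38.44750)² + (+15.09250)² + (−13.89750)² + (+19.07250)² + (+7.28250)² = 3278.53915
Variance = 3278.53915 / 7 = 468.36274
SE* = √468.36274

SE* = 21.6417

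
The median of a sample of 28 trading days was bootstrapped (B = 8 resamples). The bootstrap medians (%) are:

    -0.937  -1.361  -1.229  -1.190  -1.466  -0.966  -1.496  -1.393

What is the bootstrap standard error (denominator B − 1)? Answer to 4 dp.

SE* = 0.2146

Bootstrap SE is the standard deviation of the 8 replicate medians.
Mean of replicates: ((-0.937) + (-1.361) + (-1.229) + (-1.190) + (-1.466) + (-0.966) + (-1.496) + (-1.393)) / 8 = -10.03800 / 8 = -1.25475
Sum of squared deviations: (+0.31775)² + (−0.10625)² + (+0.02575)² + (+0.06475)² + (−0.21125)² + (+0.28875)² + (−0.24125)² + (−0.13825)² = 0.32243
Variance = 0.32243 / 7 = 0.04606
SE* = √0.04606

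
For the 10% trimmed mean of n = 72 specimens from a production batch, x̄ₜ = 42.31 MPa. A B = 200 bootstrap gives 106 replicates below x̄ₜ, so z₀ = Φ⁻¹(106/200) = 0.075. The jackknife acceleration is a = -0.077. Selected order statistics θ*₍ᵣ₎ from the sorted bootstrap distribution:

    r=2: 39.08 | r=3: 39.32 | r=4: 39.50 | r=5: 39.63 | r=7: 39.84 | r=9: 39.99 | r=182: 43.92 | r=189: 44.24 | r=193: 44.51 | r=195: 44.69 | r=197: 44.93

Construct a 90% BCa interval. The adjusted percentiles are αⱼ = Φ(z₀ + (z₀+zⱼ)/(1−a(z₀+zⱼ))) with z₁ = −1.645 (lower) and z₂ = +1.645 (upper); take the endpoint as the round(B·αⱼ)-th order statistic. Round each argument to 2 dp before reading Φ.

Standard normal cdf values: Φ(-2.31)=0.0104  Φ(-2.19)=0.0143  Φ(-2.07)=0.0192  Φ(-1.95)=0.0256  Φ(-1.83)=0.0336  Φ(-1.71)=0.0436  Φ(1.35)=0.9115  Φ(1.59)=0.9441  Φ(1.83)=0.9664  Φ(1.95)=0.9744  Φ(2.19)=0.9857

Lower: z₀ + z₁ = 0.075 + (-1.645) = -1.570; 1 − a(z₀+z₁) = 1 − (-0.077)(-1.570) = 0.8791; argument = 0.075 + (-1.570)/0.8791 = -1.7109 → -1.71.
α₁ = Φ(-1.71) = 0.0436; rank = round(200 × 0.0436) = 9; θ*₍9₎ = 39.99.
Upper: z₀ + z₂ = 1.720; 1 − a(z₀+z₂) = 1.1324; argument = 1.5938 → 1.59; α₂ = 0.9441; rank = 189; θ*₍189₎ = 44.24.

(39.99, 44.24)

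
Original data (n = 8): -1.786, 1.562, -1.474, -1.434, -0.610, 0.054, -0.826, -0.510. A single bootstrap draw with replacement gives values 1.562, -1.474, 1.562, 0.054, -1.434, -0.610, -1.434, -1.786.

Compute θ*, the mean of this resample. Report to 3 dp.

θ* = -0.445

Mean = (1.562 + (-1.474) + 1.562 + 0.054 + (-1.434) + (-0.610) + (-1.434) + (-1.786)) / 8 = -3.5600 / 8 = -0.445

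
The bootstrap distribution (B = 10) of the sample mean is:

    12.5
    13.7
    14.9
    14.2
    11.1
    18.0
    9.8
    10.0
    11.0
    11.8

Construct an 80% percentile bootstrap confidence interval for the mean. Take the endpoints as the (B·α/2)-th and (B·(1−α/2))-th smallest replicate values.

Sorted replicates: 9.8, 10.0, 11.0, 11.1, 11.8, 12.5, 13.7, 14.2, 14.9, 18.0
α = 0.20; lower rank = 10 × 0.100 = 1; upper rank = 10 × 0.900 = 9.
The 1st smallest replicate is 9.8; the 9th is 14.9.

(9.8, 14.9)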